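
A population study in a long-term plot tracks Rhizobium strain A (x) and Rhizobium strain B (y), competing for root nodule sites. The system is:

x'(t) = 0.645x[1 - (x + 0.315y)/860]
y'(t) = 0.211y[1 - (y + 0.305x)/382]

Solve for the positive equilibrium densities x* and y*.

Setting both brackets to zero gives the nullclines x + 0.315y = 860 and 0.305x + y = 382.
Substituting y = 382 - 0.305x into the first: x(1 - 0.315·0.305) = 860 - 0.315·382.
So x* = 740/0.904 = 818, and then y* = 382 - 0.305·818 = 132.

x* ≈ 818, y* ≈ 132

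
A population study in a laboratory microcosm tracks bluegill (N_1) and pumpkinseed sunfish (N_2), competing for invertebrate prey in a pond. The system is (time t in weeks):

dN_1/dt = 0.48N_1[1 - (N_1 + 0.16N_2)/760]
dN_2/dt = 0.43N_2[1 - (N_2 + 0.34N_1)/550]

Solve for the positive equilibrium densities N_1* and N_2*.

Setting both brackets to zero gives the nullclines N_1 + 0.16N_2 = 760 and 0.34N_1 + N_2 = 550.
Substituting N_2 = 550 - 0.34N_1 into the first: N_1(1 - 0.16·0.34) = 760 - 0.16·550.
So N_1* = 672/0.946 = 711, and then N_2* = 550 - 0.34·711 = 308.

N_1* ≈ 711, N_2* ≈ 308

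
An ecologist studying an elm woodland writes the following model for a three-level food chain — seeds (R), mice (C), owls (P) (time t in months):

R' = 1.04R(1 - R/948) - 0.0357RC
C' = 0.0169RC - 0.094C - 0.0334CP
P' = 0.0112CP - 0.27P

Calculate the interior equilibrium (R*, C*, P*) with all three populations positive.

R* ≈ 164, C* ≈ 24.1, P* ≈ 79.9

From dP/dt = 0: 0.0112C* = 0.27, so C* = 24.1.
From dR/dt = 0: 1.04(1 - R*/948) = 0.0357·24.1, giving R* = 948·(1 - 0.828) = 164.
From dC/dt = 0: 0.0169·164 - 0.094 = 0.0334P*, so P* = 2.67/0.0334 = 79.9.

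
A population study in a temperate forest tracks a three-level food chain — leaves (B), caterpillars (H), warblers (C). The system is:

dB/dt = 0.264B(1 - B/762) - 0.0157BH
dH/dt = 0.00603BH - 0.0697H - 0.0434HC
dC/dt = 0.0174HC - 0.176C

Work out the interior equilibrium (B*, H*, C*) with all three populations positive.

B* ≈ 304, H* ≈ 10.1, C* ≈ 40.6

From dC/dt = 0: 0.0174H* = 0.176, so H* = 10.1.
From dB/dt = 0: 0.264(1 - B*/762) = 0.0157·10.1, giving B* = 762·(1 - 0.602) = 304.
From dH/dt = 0: 0.00603·304 - 0.0697 = 0.0434C*, so C* = 1.76/0.0434 = 40.6.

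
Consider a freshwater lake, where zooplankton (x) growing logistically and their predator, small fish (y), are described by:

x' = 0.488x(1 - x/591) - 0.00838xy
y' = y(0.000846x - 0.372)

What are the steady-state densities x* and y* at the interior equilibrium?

x* ≈ 440, y* ≈ 14.9

From dy/dt = 0 with y > 0: 0.000846x* = 0.372, so x* = 440.
Substitute into dx/dt = 0: 0.488(1 - 440/591) = 0.00838y*.
The bracket is 0.256, giving y* = 0.125/0.00838 = 14.9.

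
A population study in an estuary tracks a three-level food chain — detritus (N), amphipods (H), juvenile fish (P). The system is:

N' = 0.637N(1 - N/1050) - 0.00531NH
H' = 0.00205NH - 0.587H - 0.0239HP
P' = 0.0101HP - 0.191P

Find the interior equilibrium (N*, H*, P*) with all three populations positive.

N* ≈ 884, H* ≈ 18.9, P* ≈ 51.3

From dP/dt = 0: 0.0101H* = 0.191, so H* = 18.9.
From dN/dt = 0: 0.637(1 - N*/1050) = 0.00531·18.9, giving N* = 1050·(1 - 0.158) = 884.
From dH/dt = 0: 0.00205·884 - 0.587 = 0.0239P*, so P* = 1.23/0.0239 = 51.3.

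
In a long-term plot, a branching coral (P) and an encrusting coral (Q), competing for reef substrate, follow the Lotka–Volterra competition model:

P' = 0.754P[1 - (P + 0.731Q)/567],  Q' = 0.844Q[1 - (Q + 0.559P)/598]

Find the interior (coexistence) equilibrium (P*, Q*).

P* ≈ 220, Q* ≈ 475

Setting both brackets to zero gives the nullclines P + 0.731Q = 567 and 0.559P + Q = 598.
Substituting Q = 598 - 0.559P into the first: P(1 - 0.731·0.559) = 567 - 0.731·598.
So P* = 130/0.591 = 220, and then Q* = 598 - 0.559·220 = 475.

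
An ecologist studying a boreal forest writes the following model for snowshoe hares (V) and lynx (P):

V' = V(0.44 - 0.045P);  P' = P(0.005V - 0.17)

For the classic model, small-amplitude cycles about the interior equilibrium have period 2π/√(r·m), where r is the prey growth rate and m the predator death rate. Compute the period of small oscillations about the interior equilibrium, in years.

T ≈ 23 years

Here r = 0.44 and m = 0.17, so r·m = 0.0748.
ω = √0.0748 = 0.273 per year, hence T = 2π/ω ≈ 23 years.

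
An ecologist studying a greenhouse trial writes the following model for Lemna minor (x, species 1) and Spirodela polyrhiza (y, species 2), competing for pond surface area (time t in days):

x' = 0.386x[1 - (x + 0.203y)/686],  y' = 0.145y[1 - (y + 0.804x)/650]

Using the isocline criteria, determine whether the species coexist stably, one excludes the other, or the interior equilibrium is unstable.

Compare the nullcline intercepts: K1/α12 = 686/0.203 = 3380 > K2 = 650; K2/α21 = 650/0.804 = 808 > K1 = 686.
Since both inequalities hold, each species can invade when rare, so the interior equilibrium is stable.

stable coexistence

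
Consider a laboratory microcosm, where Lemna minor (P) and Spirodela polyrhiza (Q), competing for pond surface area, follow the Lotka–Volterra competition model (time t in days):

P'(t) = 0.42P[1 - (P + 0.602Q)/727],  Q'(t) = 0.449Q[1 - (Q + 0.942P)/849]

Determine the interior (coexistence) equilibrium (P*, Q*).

Setting both brackets to zero gives the nullclines P + 0.602Q = 727 and 0.942P + Q = 849.
Substituting Q = 849 - 0.942P into the first: P(1 - 0.602·0.942) = 727 - 0.602·849.
So P* = 216/0.433 = 499, and then Q* = 849 - 0.942·499 = 379.

P* ≈ 499, Q* ≈ 379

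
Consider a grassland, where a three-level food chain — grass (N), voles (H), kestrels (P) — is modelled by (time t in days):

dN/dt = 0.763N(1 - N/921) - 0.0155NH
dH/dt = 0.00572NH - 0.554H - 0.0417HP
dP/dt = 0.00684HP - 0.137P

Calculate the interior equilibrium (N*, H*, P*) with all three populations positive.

From dP/dt = 0: 0.00684H* = 0.137, so H* = 20.
From dN/dt = 0: 0.763(1 - N*/921) = 0.0155·20, giving N* = 921·(1 - 0.407) = 546.
From dH/dt = 0: 0.00572·546 - 0.554 = 0.0417P*, so P* = 2.57/0.0417 = 61.6.

N* ≈ 546, H* ≈ 20, P* ≈ 61.6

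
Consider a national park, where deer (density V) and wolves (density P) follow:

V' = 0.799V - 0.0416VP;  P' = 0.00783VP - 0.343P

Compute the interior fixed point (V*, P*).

Set dP/dt = 0 with P > 0: 0.00783V - 0.343 = 0, so V* = 0.343/0.00783 = 43.8.
Set dV/dt = 0 with V > 0: 0.799 - 0.0416P = 0, so P* = 0.799/0.0416 = 19.2.

V* ≈ 43.8, P* ≈ 19.2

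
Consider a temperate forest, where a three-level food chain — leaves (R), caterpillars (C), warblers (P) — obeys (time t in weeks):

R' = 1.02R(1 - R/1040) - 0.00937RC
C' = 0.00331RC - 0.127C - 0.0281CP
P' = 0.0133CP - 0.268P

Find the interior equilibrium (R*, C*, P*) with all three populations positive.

R* ≈ 847, C* ≈ 20.2, P* ≈ 95.3

From dP/dt = 0: 0.0133C* = 0.268, so C* = 20.2.
From dR/dt = 0: 1.02(1 - R*/1040) = 0.00937·20.2, giving R* = 1040·(1 - 0.185) = 847.
From dC/dt = 0: 0.00331·847 - 0.127 = 0.0281P*, so P* = 2.68/0.0281 = 95.3.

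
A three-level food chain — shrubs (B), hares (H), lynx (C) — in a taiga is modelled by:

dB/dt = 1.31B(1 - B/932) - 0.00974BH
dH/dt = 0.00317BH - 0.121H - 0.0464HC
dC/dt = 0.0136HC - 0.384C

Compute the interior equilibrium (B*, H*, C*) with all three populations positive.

From dC/dt = 0: 0.0136H* = 0.384, so H* = 28.2.
From dB/dt = 0: 1.31(1 - B*/932) = 0.00974·28.2, giving B* = 932·(1 - 0.21) = 736.
From dH/dt = 0: 0.00317·736 - 0.121 = 0.0464C*, so C* = 2.21/0.0464 = 47.7.

B* ≈ 736, H* ≈ 28.2, C* ≈ 47.7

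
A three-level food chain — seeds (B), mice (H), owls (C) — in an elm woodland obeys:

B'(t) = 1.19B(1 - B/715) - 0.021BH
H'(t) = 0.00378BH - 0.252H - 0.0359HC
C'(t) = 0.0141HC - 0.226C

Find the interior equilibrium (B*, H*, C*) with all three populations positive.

From dC/dt = 0: 0.0141H* = 0.226, so H* = 16.
From dB/dt = 0: 1.19(1 - B*/715) = 0.021·16, giving B* = 715·(1 - 0.283) = 513.
From dH/dt = 0: 0.00378·513 - 0.252 = 0.0359C*, so C* = 1.69/0.0359 = 47.

B* ≈ 513, H* ≈ 16, C* ≈ 47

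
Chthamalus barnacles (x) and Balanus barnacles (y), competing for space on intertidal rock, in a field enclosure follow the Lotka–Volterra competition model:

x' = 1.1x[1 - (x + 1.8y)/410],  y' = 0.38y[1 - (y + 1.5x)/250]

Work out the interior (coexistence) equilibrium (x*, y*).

x* ≈ 23.5, y* ≈ 215

Setting both brackets to zero gives the nullclines x + 1.8y = 410 and 1.5x + y = 250.
Substituting y = 250 - 1.5x into the first: x(1 - 1.8·1.5) = 410 - 1.8·250.
So x* = -40/-1.7 = 23.5, and then y* = 250 - 1.5·23.5 = 215.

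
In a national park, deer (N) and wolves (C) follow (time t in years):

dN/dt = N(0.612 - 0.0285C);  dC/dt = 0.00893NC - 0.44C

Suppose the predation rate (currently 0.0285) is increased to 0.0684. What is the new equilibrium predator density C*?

C* ≈ 8.95

At the interior fixed point, setting dN/dt = 0 with N > 0 fixes C* = (prey growth rate)/(NC coefficient) — independent of the other coefficients.
With the change, C* = 0.612/0.0684 = 8.95; it falls from 21.5.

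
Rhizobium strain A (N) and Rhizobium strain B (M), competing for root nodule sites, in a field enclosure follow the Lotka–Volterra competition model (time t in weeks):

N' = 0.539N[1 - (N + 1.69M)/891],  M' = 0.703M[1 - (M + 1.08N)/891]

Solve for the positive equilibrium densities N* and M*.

N* ≈ 745, M* ≈ 86.4

Setting both brackets to zero gives the nullclines N + 1.69M = 891 and 1.08N + M = 891.
Substituting M = 891 - 1.08N into the first: N(1 - 1.69·1.08) = 891 - 1.69·891.
So N* = -615/-0.825 = 745, and then M* = 891 - 1.08·745 = 86.4.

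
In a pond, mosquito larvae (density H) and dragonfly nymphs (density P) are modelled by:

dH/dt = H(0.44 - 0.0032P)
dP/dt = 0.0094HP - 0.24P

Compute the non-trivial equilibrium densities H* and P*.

Set dP/dt = 0 with P > 0: 0.0094H - 0.24 = 0, so H* = 0.24/0.0094 = 25.5.
Set dH/dt = 0 with H > 0: 0.44 - 0.0032P = 0, so P* = 0.44/0.0032 = 138.

H* ≈ 25.5, P* ≈ 138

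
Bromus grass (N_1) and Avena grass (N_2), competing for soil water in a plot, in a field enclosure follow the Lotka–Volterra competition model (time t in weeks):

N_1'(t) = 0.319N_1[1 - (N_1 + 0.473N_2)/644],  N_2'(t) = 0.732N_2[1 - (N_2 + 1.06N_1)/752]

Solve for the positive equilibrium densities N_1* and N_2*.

Setting both brackets to zero gives the nullclines N_1 + 0.473N_2 = 644 and 1.06N_1 + N_2 = 752.
Substituting N_2 = 752 - 1.06N_1 into the first: N_1(1 - 0.473·1.06) = 644 - 0.473·752.
So N_1* = 288/0.499 = 578, and then N_2* = 752 - 1.06·578 = 139.

N_1* ≈ 578, N_2* ≈ 139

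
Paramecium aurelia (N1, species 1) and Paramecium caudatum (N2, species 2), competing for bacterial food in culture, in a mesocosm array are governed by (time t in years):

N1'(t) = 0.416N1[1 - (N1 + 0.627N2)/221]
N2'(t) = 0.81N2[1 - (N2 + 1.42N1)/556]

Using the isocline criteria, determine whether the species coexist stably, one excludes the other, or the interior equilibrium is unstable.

species 2 excludes species 1

Compare the nullcline intercepts: K1/α12 = 221/0.627 = 352 < K2 = 556; K2/α21 = 556/1.42 = 392 > K1 = 221.
Since the inequalities point opposite ways, species 2 can invade but species 1 cannot.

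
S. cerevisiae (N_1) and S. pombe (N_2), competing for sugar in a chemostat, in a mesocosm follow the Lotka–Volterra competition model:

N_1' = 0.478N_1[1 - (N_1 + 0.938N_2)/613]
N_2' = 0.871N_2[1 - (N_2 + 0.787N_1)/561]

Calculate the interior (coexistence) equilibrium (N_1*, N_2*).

N_1* ≈ 331, N_2* ≈ 300

Setting both brackets to zero gives the nullclines N_1 + 0.938N_2 = 613 and 0.787N_1 + N_2 = 561.
Substituting N_2 = 561 - 0.787N_1 into the first: N_1(1 - 0.938·0.787) = 613 - 0.938·561.
So N_1* = 86.8/0.262 = 331, and then N_2* = 561 - 0.787·331 = 300.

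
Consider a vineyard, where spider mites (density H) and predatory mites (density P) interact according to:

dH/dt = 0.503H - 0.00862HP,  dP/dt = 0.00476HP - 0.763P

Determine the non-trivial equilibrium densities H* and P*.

Set dP/dt = 0 with P > 0: 0.00476H - 0.763 = 0, so H* = 0.763/0.00476 = 160.
Set dH/dt = 0 with H > 0: 0.503 - 0.00862P = 0, so P* = 0.503/0.00862 = 58.4.

H* ≈ 160, P* ≈ 58.4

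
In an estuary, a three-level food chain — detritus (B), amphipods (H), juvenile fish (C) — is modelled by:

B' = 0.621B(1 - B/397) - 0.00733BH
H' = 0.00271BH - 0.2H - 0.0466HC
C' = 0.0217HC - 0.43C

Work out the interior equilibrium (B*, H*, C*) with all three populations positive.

From dC/dt = 0: 0.0217H* = 0.43, so H* = 19.8.
From dB/dt = 0: 0.621(1 - B*/397) = 0.00733·19.8, giving B* = 397·(1 - 0.234) = 304.
From dH/dt = 0: 0.00271·304 - 0.2 = 0.0466C*, so C* = 0.624/0.0466 = 13.4.

B* ≈ 304, H* ≈ 19.8, C* ≈ 13.4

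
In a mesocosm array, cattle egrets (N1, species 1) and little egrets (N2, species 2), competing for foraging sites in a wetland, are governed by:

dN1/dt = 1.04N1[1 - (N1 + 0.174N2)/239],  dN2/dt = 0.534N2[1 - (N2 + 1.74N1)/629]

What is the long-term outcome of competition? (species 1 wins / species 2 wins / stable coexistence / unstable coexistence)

stable coexistence

Compare the nullcline intercepts: K1/α12 = 239/0.174 = 1370 > K2 = 629; K2/α21 = 629/1.74 = 361 > K1 = 239.
Since both inequalities hold, each species can invade when rare, so the interior equilibrium is stable.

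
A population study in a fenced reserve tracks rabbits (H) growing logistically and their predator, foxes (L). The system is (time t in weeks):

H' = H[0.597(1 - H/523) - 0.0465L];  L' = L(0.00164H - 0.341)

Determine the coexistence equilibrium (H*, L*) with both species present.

From dL/dt = 0 with L > 0: 0.00164H* = 0.341, so H* = 208.
Substitute into dH/dt = 0: 0.597(1 - 208/523) = 0.0465L*.
The bracket is 0.602, giving L* = 0.36/0.0465 = 7.73.

H* ≈ 208, L* ≈ 7.73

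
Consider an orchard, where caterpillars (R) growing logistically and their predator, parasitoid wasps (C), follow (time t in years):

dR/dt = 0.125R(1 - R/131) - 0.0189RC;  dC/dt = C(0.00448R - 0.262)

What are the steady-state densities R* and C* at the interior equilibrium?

From dC/dt = 0 with C > 0: 0.00448R* = 0.262, so R* = 58.5.
Substitute into dR/dt = 0: 0.125(1 - 58.5/131) = 0.0189C*.
The bracket is 0.554, giving C* = 0.0692/0.0189 = 3.66.

R* ≈ 58.5, C* ≈ 3.66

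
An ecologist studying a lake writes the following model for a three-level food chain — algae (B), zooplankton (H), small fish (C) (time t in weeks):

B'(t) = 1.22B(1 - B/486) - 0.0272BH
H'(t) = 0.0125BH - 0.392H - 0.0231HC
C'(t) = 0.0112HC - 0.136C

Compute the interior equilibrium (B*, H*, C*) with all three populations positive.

B* ≈ 354, H* ≈ 12.1, C* ≈ 175

From dC/dt = 0: 0.0112H* = 0.136, so H* = 12.1.
From dB/dt = 0: 1.22(1 - B*/486) = 0.0272·12.1, giving B* = 486·(1 - 0.271) = 354.
From dH/dt = 0: 0.0125·354 - 0.392 = 0.0231C*, so C* = 4.04/0.0231 = 175.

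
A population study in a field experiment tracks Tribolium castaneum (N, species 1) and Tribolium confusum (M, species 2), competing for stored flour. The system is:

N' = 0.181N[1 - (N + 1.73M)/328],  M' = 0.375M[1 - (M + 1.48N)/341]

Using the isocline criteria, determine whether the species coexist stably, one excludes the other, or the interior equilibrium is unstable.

Compare the nullcline intercepts: K1/α12 = 328/1.73 = 190 < K2 = 341; K2/α21 = 341/1.48 = 230 < K1 = 328.
Since both are reversed, neither can invade when rare; the interior point is a saddle.

unstable coexistence (outcome depends on initial conditions)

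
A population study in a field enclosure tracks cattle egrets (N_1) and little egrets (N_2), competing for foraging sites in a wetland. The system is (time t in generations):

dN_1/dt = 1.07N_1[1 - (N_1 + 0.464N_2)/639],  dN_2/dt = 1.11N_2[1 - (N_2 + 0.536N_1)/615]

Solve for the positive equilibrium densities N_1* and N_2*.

N_1* ≈ 471, N_2* ≈ 363

Setting both brackets to zero gives the nullclines N_1 + 0.464N_2 = 639 and 0.536N_1 + N_2 = 615.
Substituting N_2 = 615 - 0.536N_1 into the first: N_1(1 - 0.464·0.536) = 639 - 0.464·615.
So N_1* = 354/0.751 = 471, and then N_2* = 615 - 0.536·471 = 363.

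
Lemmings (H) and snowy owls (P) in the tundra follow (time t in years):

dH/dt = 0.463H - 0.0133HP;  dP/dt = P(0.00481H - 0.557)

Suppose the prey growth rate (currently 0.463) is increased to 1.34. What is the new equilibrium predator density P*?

At the interior fixed point, setting dH/dt = 0 with H > 0 fixes P* = (prey growth rate)/(HP coefficient) — independent of the other coefficients.
With the change, P* = 1.34/0.0133 = 101; it rises from 34.8.

P* ≈ 101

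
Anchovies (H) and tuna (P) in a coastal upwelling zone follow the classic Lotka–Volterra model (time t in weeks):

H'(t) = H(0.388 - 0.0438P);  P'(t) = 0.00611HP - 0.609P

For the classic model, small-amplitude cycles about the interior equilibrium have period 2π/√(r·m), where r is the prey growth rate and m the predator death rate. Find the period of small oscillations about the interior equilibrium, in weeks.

Here r = 0.388 and m = 0.609, so r·m = 0.236.
ω = √0.236 = 0.486 per week, hence T = 2π/ω ≈ 12.9 weeks.

T ≈ 12.9 weeks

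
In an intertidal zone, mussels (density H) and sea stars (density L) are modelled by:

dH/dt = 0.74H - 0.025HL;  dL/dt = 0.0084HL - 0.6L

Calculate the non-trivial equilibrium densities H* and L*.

H* ≈ 71.4, L* ≈ 29.6

Set dL/dt = 0 with L > 0: 0.0084H - 0.6 = 0, so H* = 0.6/0.0084 = 71.4.
Set dH/dt = 0 with H > 0: 0.74 - 0.025L = 0, so L* = 0.74/0.025 = 29.6.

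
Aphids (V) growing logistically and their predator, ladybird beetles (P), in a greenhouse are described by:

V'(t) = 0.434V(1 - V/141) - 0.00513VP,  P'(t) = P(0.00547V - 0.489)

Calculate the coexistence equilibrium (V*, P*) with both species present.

From dP/dt = 0 with P > 0: 0.00547V* = 0.489, so V* = 89.4.
Substitute into dV/dt = 0: 0.434(1 - 89.4/141) = 0.00513P*.
The bracket is 0.366, giving P* = 0.159/0.00513 = 31.

V* ≈ 89.4, P* ≈ 31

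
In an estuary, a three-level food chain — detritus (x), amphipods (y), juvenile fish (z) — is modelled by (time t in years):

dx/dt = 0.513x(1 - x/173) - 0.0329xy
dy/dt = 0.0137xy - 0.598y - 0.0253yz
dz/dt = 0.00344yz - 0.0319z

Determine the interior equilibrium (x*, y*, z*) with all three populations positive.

x* ≈ 70.1, y* ≈ 9.27, z* ≈ 14.3

From dz/dt = 0: 0.00344y* = 0.0319, so y* = 9.27.
From dx/dt = 0: 0.513(1 - x*/173) = 0.0329·9.27, giving x* = 173·(1 - 0.595) = 70.1.
From dy/dt = 0: 0.0137·70.1 - 0.598 = 0.0253z*, so z* = 0.363/0.0253 = 14.3.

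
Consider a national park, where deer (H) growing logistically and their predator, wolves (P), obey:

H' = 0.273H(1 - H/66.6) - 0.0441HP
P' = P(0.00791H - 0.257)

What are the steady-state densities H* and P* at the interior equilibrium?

From dP/dt = 0 with P > 0: 0.00791H* = 0.257, so H* = 32.5.
Substitute into dH/dt = 0: 0.273(1 - 32.5/66.6) = 0.0441P*.
The bracket is 0.512, giving P* = 0.14/0.0441 = 3.17.

H* ≈ 32.5, P* ≈ 3.17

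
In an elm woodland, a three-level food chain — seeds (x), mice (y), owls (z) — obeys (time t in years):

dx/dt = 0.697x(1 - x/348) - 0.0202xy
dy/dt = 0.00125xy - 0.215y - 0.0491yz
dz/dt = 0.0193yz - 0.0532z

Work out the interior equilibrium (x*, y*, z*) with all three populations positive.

x* ≈ 320, y* ≈ 2.76, z* ≈ 3.77

From dz/dt = 0: 0.0193y* = 0.0532, so y* = 2.76.
From dx/dt = 0: 0.697(1 - x*/348) = 0.0202·2.76, giving x* = 348·(1 - 0.0799) = 320.
From dy/dt = 0: 0.00125·320 - 0.215 = 0.0491z*, so z* = 0.185/0.0491 = 3.77.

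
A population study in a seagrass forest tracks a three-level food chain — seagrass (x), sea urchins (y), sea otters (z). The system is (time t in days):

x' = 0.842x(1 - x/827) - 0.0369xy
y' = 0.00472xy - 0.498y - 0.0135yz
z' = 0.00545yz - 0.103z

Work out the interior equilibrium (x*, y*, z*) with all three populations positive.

From dz/dt = 0: 0.00545y* = 0.103, so y* = 18.9.
From dx/dt = 0: 0.842(1 - x*/827) = 0.0369·18.9, giving x* = 827·(1 - 0.828) = 142.
From dy/dt = 0: 0.00472·142 - 0.498 = 0.0135z*, so z* = 0.172/0.0135 = 12.8.

x* ≈ 142, y* ≈ 18.9, z* ≈ 12.8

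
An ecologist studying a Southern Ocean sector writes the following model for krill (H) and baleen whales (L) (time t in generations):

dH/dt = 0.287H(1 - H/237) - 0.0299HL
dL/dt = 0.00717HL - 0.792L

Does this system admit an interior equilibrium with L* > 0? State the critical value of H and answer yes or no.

Threshold H = 110; K > 110, so yes, the predator persists.

The predator equation gives dL/dt > 0 only when H > 0.792/0.00717 = 110.
Without the predator, H → K = 237. Since 237 > 110, the predator can invade and persist.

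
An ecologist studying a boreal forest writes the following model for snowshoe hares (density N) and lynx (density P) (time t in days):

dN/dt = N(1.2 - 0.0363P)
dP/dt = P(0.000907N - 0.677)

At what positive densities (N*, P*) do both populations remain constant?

Set dP/dt = 0 with P > 0: 0.000907N - 0.677 = 0, so N* = 0.677/0.000907 = 746.
Set dN/dt = 0 with N > 0: 1.2 - 0.0363P = 0, so P* = 1.2/0.0363 = 33.1.

N* ≈ 746, P* ≈ 33.1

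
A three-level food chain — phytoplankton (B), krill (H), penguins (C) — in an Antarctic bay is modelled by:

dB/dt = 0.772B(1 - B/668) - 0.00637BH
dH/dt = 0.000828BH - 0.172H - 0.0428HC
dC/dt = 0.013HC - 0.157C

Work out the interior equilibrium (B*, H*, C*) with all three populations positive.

From dC/dt = 0: 0.013H* = 0.157, so H* = 12.1.
From dB/dt = 0: 0.772(1 - B*/668) = 0.00637·12.1, giving B* = 668·(1 - 0.0997) = 601.
From dH/dt = 0: 0.000828·601 - 0.172 = 0.0428C*, so C* = 0.326/0.0428 = 7.62.

B* ≈ 601, H* ≈ 12.1, C* ≈ 7.62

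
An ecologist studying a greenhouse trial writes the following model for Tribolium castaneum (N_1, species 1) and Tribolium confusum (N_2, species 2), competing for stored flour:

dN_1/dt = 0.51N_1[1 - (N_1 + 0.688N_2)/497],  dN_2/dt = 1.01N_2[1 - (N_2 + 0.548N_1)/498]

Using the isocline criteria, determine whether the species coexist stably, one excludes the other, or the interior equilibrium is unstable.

Compare the nullcline intercepts: K1/α12 = 497/0.688 = 722 > K2 = 498; K2/α21 = 498/0.548 = 909 > K1 = 497.
Since both inequalities hold, each species can invade when rare, so the interior equilibrium is stable.

stable coexistence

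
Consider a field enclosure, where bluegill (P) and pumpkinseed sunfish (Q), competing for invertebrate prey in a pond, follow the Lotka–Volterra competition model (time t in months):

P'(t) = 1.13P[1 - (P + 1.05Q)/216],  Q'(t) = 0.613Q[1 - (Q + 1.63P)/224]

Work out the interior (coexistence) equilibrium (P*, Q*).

Setting both brackets to zero gives the nullclines P + 1.05Q = 216 and 1.63P + Q = 224.
Substituting Q = 224 - 1.63P into the first: P(1 - 1.05·1.63) = 216 - 1.05·224.
So P* = -19.2/-0.712 = 27, and then Q* = 224 - 1.63·27 = 180.

P* ≈ 27, Q* ≈ 180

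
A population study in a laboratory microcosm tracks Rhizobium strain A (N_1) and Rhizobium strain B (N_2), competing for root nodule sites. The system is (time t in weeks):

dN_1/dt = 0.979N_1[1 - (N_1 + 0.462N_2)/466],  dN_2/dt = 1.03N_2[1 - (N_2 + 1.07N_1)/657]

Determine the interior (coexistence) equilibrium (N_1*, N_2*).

N_1* ≈ 321, N_2* ≈ 313

Setting both brackets to zero gives the nullclines N_1 + 0.462N_2 = 466 and 1.07N_1 + N_2 = 657.
Substituting N_2 = 657 - 1.07N_1 into the first: N_1(1 - 0.462·1.07) = 466 - 0.462·657.
So N_1* = 162/0.506 = 321, and then N_2* = 657 - 1.07·321 = 313.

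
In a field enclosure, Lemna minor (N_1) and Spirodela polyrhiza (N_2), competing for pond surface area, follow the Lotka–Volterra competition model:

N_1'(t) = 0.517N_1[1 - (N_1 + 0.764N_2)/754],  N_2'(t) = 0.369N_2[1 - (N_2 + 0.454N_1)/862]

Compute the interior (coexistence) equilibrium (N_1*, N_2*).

Setting both brackets to zero gives the nullclines N_1 + 0.764N_2 = 754 and 0.454N_1 + N_2 = 862.
Substituting N_2 = 862 - 0.454N_1 into the first: N_1(1 - 0.764·0.454) = 754 - 0.764·862.
So N_1* = 95.4/0.653 = 146, and then N_2* = 862 - 0.454·146 = 796.

N_1* ≈ 146, N_2* ≈ 796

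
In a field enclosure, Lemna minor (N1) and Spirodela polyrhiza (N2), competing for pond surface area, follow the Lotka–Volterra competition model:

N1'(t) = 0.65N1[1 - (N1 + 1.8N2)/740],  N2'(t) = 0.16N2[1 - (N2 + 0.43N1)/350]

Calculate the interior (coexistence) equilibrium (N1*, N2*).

Setting both brackets to zero gives the nullclines N1 + 1.8N2 = 740 and 0.43N1 + N2 = 350.
Substituting N2 = 350 - 0.43N1 into the first: N1(1 - 1.8·0.43) = 740 - 1.8·350.
So N1* = 110/0.226 = 487, and then N2* = 350 - 0.43·487 = 141.

N1* ≈ 487, N2* ≈ 141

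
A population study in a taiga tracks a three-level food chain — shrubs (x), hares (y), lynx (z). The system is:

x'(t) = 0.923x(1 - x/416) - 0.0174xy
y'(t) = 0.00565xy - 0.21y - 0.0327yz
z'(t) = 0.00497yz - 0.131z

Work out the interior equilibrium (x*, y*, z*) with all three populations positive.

From dz/dt = 0: 0.00497y* = 0.131, so y* = 26.4.
From dx/dt = 0: 0.923(1 - x*/416) = 0.0174·26.4, giving x* = 416·(1 - 0.497) = 209.
From dy/dt = 0: 0.00565·209 - 0.21 = 0.0327z*, so z* = 0.973/0.0327 = 29.7.

x* ≈ 209, y* ≈ 26.4, z* ≈ 29.7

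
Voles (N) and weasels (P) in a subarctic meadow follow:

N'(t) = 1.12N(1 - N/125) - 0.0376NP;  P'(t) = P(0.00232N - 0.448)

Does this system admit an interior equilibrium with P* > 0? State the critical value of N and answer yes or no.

The predator equation gives dP/dt > 0 only when N > 0.448/0.00232 = 193.
Without the predator, N → K = 125. Since 125 < 193, the predator cannot invade.

Threshold N = 193; K < 193, so no, the predator goes extinct.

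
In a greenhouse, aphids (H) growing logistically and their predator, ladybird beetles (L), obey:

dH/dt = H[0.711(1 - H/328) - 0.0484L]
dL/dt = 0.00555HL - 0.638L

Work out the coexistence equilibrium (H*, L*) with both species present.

From dL/dt = 0 with L > 0: 0.00555H* = 0.638, so H* = 115.
Substitute into dH/dt = 0: 0.711(1 - 115/328) = 0.0484L*.
The bracket is 0.65, giving L* = 0.462/0.0484 = 9.54.

H* ≈ 115, L* ≈ 9.54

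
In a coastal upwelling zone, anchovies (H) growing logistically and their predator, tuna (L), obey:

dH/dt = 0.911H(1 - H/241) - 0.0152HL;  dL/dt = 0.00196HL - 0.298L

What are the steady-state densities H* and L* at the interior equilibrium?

H* ≈ 152, L* ≈ 22.1

From dL/dt = 0 with L > 0: 0.00196H* = 0.298, so H* = 152.
Substitute into dH/dt = 0: 0.911(1 - 152/241) = 0.0152L*.
The bracket is 0.369, giving L* = 0.336/0.0152 = 22.1.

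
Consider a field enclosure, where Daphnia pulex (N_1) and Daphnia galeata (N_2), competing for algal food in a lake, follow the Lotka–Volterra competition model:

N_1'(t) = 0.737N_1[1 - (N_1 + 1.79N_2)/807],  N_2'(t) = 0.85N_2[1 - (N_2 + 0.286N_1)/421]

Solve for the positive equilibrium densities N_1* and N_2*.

N_1* ≈ 109, N_2* ≈ 390

Setting both brackets to zero gives the nullclines N_1 + 1.79N_2 = 807 and 0.286N_1 + N_2 = 421.
Substituting N_2 = 421 - 0.286N_1 into the first: N_1(1 - 1.79·0.286) = 807 - 1.79·421.
So N_1* = 53.4/0.488 = 109, and then N_2* = 421 - 0.286·109 = 390.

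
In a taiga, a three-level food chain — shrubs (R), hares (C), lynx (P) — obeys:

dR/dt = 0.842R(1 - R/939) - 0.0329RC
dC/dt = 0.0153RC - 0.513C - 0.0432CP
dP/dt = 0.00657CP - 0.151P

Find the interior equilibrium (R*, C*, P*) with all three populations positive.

From dP/dt = 0: 0.00657C* = 0.151, so C* = 23.
From dR/dt = 0: 0.842(1 - R*/939) = 0.0329·23, giving R* = 939·(1 - 0.898) = 95.7.
From dC/dt = 0: 0.0153·95.7 - 0.513 = 0.0432P*, so P* = 0.952/0.0432 = 22.

R* ≈ 95.7, C* ≈ 23, P* ≈ 22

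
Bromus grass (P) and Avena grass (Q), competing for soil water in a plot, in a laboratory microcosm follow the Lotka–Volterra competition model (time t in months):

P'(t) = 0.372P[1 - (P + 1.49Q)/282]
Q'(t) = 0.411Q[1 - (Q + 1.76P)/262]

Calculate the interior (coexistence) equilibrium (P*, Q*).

Setting both brackets to zero gives the nullclines P + 1.49Q = 282 and 1.76P + Q = 262.
Substituting Q = 262 - 1.76P into the first: P(1 - 1.49·1.76) = 282 - 1.49·262.
So P* = -108/-1.62 = 66.8, and then Q* = 262 - 1.76·66.8 = 144.

P* ≈ 66.8, Q* ≈ 144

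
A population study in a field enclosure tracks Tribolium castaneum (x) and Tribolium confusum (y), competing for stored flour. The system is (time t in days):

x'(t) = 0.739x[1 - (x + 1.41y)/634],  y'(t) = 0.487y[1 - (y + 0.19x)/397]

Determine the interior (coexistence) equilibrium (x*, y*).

Setting both brackets to zero gives the nullclines x + 1.41y = 634 and 0.19x + y = 397.
Substituting y = 397 - 0.19x into the first: x(1 - 1.41·0.19) = 634 - 1.41·397.
So x* = 74.2/0.732 = 101, and then y* = 397 - 0.19·101 = 378.

x* ≈ 101, y* ≈ 378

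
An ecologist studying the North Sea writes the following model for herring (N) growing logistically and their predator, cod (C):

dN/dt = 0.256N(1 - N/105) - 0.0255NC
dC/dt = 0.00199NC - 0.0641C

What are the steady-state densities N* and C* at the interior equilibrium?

From dC/dt = 0 with C > 0: 0.00199N* = 0.0641, so N* = 32.2.
Substitute into dN/dt = 0: 0.256(1 - 32.2/105) = 0.0255C*.
The bracket is 0.693, giving C* = 0.177/0.0255 = 6.96.

N* ≈ 32.2, C* ≈ 6.96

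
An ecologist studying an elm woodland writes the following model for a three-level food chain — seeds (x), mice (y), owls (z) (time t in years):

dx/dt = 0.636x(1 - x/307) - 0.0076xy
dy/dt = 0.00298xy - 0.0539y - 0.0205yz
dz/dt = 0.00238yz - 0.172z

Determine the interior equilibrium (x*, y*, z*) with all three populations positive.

x* ≈ 41.9, y* ≈ 72.3, z* ≈ 3.46

From dz/dt = 0: 0.00238y* = 0.172, so y* = 72.3.
From dx/dt = 0: 0.636(1 - x*/307) = 0.0076·72.3, giving x* = 307·(1 - 0.864) = 41.9.
From dy/dt = 0: 0.00298·41.9 - 0.0539 = 0.0205z*, so z* = 0.0709/0.0205 = 3.46.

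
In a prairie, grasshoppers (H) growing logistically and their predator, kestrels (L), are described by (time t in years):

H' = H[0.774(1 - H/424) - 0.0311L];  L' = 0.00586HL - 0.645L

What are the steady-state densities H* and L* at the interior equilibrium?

From dL/dt = 0 with L > 0: 0.00586H* = 0.645, so H* = 110.
Substitute into dH/dt = 0: 0.774(1 - 110/424) = 0.0311L*.
The bracket is 0.74, giving L* = 0.573/0.0311 = 18.4.

H* ≈ 110, L* ≈ 18.4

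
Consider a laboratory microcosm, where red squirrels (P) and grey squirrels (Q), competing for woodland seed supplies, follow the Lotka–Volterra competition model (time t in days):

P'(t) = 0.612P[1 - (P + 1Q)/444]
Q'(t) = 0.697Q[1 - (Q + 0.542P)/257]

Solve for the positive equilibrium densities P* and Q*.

Setting both brackets to zero gives the nullclines P + 1Q = 444 and 0.542P + Q = 257.
Substituting Q = 257 - 0.542P into the first: P(1 - 1·0.542) = 444 - 1·257.
So P* = 187/0.458 = 408, and then Q* = 257 - 0.542·408 = 35.7.

P* ≈ 408, Q* ≈ 35.7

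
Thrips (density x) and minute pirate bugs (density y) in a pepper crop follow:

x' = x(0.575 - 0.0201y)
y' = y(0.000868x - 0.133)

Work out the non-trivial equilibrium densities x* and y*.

x* ≈ 153, y* ≈ 28.6

Set dy/dt = 0 with y > 0: 0.000868x - 0.133 = 0, so x* = 0.133/0.000868 = 153.
Set dx/dt = 0 with x > 0: 0.575 - 0.0201y = 0, so y* = 0.575/0.0201 = 28.6.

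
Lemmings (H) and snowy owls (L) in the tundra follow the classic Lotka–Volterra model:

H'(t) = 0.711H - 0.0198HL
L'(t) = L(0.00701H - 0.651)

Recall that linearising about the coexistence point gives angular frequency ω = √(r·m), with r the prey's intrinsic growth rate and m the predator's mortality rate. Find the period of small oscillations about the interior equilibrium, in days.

Here r = 0.711 and m = 0.651, so r·m = 0.463.
ω = √0.463 = 0.68 per day, hence T = 2π/ω ≈ 9.24 days.

T ≈ 9.24 days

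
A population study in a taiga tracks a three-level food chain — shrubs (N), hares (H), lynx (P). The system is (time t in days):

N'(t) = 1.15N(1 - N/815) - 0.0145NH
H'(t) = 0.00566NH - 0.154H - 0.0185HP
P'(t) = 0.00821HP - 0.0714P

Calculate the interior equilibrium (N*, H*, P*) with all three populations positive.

N* ≈ 726, H* ≈ 8.7, P* ≈ 214

From dP/dt = 0: 0.00821H* = 0.0714, so H* = 8.7.
From dN/dt = 0: 1.15(1 - N*/815) = 0.0145·8.7, giving N* = 815·(1 - 0.11) = 726.
From dH/dt = 0: 0.00566·726 - 0.154 = 0.0185P*, so P* = 3.95/0.0185 = 214.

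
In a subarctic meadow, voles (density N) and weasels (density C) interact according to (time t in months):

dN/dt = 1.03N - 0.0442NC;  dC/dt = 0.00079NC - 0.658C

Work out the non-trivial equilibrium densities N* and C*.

Set dC/dt = 0 with C > 0: 0.00079N - 0.658 = 0, so N* = 0.658/0.00079 = 833.
Set dN/dt = 0 with N > 0: 1.03 - 0.0442C = 0, so C* = 1.03/0.0442 = 23.3.

N* ≈ 833, C* ≈ 23.3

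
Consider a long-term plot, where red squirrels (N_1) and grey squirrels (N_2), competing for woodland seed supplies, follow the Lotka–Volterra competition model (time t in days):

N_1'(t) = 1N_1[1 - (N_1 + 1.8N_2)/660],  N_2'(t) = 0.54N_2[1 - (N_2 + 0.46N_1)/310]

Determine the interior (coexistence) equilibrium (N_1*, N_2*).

N_1* ≈ 593, N_2* ≈ 37.2

Setting both brackets to zero gives the nullclines N_1 + 1.8N_2 = 660 and 0.46N_1 + N_2 = 310.
Substituting N_2 = 310 - 0.46N_1 into the first: N_1(1 - 1.8·0.46) = 660 - 1.8·310.
So N_1* = 102/0.172 = 593, and then N_2* = 310 - 0.46·593 = 37.2.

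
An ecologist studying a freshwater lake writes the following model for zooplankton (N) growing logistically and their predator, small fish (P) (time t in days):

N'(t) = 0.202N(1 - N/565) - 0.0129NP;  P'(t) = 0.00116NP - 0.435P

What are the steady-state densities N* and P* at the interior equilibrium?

From dP/dt = 0 with P > 0: 0.00116N* = 0.435, so N* = 375.
Substitute into dN/dt = 0: 0.202(1 - 375/565) = 0.0129P*.
The bracket is 0.336, giving P* = 0.0679/0.0129 = 5.27.

N* ≈ 375, P* ≈ 5.27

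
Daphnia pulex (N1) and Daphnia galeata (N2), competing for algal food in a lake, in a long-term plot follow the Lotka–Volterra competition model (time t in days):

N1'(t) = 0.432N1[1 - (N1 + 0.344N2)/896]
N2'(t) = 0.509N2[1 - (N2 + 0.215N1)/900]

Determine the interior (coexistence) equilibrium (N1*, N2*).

Setting both brackets to zero gives the nullclines N1 + 0.344N2 = 896 and 0.215N1 + N2 = 900.
Substituting N2 = 900 - 0.215N1 into the first: N1(1 - 0.344·0.215) = 896 - 0.344·900.
So N1* = 586/0.926 = 633, and then N2* = 900 - 0.215·633 = 764.

N1* ≈ 633, N2* ≈ 764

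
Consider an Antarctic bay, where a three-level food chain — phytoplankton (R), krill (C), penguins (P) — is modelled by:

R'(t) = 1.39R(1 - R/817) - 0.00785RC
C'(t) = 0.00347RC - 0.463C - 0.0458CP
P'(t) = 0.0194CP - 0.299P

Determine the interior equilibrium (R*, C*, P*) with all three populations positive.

From dP/dt = 0: 0.0194C* = 0.299, so C* = 15.4.
From dR/dt = 0: 1.39(1 - R*/817) = 0.00785·15.4, giving R* = 817·(1 - 0.087) = 746.
From dC/dt = 0: 0.00347·746 - 0.463 = 0.0458P*, so P* = 2.13/0.0458 = 46.4.

R* ≈ 746, C* ≈ 15.4, P* ≈ 46.4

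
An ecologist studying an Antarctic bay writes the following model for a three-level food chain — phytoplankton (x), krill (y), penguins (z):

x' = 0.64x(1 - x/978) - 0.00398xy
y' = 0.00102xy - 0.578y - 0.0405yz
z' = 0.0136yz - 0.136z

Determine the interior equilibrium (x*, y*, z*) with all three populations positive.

x* ≈ 917, y* ≈ 10, z* ≈ 8.83

From dz/dt = 0: 0.0136y* = 0.136, so y* = 10.
From dx/dt = 0: 0.64(1 - x*/978) = 0.00398·10, giving x* = 978·(1 - 0.0622) = 917.
From dy/dt = 0: 0.00102·917 - 0.578 = 0.0405z*, so z* = 0.358/0.0405 = 8.83.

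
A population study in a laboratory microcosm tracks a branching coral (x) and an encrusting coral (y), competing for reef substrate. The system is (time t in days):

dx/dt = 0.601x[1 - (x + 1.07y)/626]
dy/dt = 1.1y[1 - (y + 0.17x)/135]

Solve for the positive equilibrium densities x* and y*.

Setting both brackets to zero gives the nullclines x + 1.07y = 626 and 0.17x + y = 135.
Substituting y = 135 - 0.17x into the first: x(1 - 1.07·0.17) = 626 - 1.07·135.
So x* = 482/0.818 = 589, and then y* = 135 - 0.17·589 = 34.9.

x* ≈ 589, y* ≈ 34.9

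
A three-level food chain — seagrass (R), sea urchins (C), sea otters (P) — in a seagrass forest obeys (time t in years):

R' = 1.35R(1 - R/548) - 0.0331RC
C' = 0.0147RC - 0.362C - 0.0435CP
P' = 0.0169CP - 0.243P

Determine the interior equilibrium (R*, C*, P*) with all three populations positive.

From dP/dt = 0: 0.0169C* = 0.243, so C* = 14.4.
From dR/dt = 0: 1.35(1 - R*/548) = 0.0331·14.4, giving R* = 548·(1 - 0.353) = 355.
From dC/dt = 0: 0.0147·355 - 0.362 = 0.0435P*, so P* = 4.85/0.0435 = 112.

R* ≈ 355, C* ≈ 14.4, P* ≈ 112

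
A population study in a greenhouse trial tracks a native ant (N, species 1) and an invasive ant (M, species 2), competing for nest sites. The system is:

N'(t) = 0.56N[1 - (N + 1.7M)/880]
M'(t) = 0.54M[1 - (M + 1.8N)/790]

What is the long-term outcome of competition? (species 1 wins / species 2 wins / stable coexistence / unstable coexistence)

unstable coexistence (outcome depends on initial conditions)

Compare the nullcline intercepts: K1/α12 = 880/1.7 = 518 < K2 = 790; K2/α21 = 790/1.8 = 439 < K1 = 880.
Since both are reversed, neither can invade when rare; the interior point is a saddle.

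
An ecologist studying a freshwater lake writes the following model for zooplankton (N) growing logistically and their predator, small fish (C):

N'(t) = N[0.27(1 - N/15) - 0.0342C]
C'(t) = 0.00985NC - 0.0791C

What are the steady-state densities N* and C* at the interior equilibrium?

From dC/dt = 0 with C > 0: 0.00985N* = 0.0791, so N* = 8.03.
Substitute into dN/dt = 0: 0.27(1 - 8.03/15) = 0.0342C*.
The bracket is 0.465, giving C* = 0.125/0.0342 = 3.67.

N* ≈ 8.03, C* ≈ 3.67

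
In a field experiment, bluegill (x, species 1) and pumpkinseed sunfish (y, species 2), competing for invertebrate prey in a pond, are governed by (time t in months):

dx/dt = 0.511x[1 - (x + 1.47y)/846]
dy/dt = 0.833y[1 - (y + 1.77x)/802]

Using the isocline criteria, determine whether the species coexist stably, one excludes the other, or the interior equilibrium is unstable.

Compare the nullcline intercepts: K1/α12 = 846/1.47 = 576 < K2 = 802; K2/α21 = 802/1.77 = 453 < K1 = 846.
Since both are reversed, neither can invade when rare; the interior point is a saddle.

unstable coexistence (outcome depends on initial conditions)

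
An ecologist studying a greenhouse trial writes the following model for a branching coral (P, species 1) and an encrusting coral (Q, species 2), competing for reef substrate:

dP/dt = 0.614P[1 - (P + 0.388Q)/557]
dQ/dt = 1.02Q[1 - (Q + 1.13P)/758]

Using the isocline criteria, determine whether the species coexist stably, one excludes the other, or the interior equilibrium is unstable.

Compare the nullcline intercepts: K1/α12 = 557/0.388 = 1440 > K2 = 758; K2/α21 = 758/1.13 = 671 > K1 = 557.
Since both inequalities hold, each species can invade when rare, so the interior equilibrium is stable.

stable coexistence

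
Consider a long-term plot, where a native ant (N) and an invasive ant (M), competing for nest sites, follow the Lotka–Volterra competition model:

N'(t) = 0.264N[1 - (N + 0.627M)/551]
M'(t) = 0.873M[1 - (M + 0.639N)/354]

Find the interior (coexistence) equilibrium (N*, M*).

Setting both brackets to zero gives the nullclines N + 0.627M = 551 and 0.639N + M = 354.
Substituting M = 354 - 0.639N into the first: N(1 - 0.627·0.639) = 551 - 0.627·354.
So N* = 329/0.599 = 549, and then M* = 354 - 0.639·549 = 3.19.

N* ≈ 549, M* ≈ 3.19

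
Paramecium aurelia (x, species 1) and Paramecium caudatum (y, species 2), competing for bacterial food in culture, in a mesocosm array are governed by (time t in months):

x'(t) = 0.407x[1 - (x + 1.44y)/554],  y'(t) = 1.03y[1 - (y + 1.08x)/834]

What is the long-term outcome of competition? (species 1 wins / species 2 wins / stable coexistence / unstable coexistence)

species 2 excludes species 1

Compare the nullcline intercepts: K1/α12 = 554/1.44 = 385 < K2 = 834; K2/α21 = 834/1.08 = 772 > K1 = 554.
Since the inequalities point opposite ways, species 2 can invade but species 1 cannot.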